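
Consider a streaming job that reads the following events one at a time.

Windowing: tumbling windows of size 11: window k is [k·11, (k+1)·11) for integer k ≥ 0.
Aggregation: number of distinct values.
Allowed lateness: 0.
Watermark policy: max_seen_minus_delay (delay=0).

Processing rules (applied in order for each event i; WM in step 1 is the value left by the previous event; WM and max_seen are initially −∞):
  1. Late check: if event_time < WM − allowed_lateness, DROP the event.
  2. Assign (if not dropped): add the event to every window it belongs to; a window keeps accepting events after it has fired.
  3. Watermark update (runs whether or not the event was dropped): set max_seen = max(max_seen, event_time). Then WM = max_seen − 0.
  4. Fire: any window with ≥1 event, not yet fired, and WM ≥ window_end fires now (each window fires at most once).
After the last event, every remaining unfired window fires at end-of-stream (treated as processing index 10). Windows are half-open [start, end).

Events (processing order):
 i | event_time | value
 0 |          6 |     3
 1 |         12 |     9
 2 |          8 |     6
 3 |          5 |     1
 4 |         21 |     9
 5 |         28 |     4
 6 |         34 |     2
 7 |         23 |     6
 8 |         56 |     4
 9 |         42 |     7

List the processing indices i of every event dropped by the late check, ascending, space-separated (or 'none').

i=0 t=6 v=3: → [0,11); WM=6
i=1 t=12 v=9: → [11,22); WM=12; [0,11) fires=1
i=2 t=8 v=6: DROP (t<12-0); WM=12
i=3 t=5 v=1: DROP (t<12-0); WM=12
i=4 t=21 v=9: → [11,22); WM=21
i=5 t=28 v=4: → [22,33); WM=28; [11,22) fires=1
i=6 t=34 v=2: → [33,44); WM=34; [22,33) fires=1
i=7 t=23 v=6: DROP (t<34-0); WM=34
i=8 t=56 v=4: → [55,66); WM=56; [33,44) fires=1
i=9 t=42 v=7: DROP (t<56-0); WM=56

2 3 7 9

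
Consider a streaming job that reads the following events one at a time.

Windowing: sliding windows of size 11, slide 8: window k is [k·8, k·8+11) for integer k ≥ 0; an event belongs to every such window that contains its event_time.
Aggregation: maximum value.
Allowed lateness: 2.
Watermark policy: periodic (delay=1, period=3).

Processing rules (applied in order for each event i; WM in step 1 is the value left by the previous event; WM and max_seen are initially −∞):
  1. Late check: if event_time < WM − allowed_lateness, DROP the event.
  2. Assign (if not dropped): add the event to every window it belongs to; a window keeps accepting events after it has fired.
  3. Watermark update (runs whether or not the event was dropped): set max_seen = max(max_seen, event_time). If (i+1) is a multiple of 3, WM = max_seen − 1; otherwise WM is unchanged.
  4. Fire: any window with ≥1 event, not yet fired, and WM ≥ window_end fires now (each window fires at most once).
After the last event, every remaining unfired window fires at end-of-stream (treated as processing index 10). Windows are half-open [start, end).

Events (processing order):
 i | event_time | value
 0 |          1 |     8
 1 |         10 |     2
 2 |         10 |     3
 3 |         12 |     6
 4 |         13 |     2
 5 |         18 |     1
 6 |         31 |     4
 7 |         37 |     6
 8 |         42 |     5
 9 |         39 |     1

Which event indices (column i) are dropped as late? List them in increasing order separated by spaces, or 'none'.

none

i=0 t=1 v=8: → [0,11); WM=−∞
i=1 t=10 v=2: → [8,19),[0,11); WM=−∞
i=2 t=10 v=3: → [8,19),[0,11); WM=9
i=3 t=12 v=6: → [8,19); WM=9
i=4 t=13 v=2: → [8,19); WM=9
i=5 t=18 v=1: → [16,27),[8,19); WM=17; [0,11) fires=8
i=6 t=31 v=4: → [24,35); WM=17
i=7 t=37 v=6: → [32,43); WM=17
i=8 t=42 v=5: → [40,51),[32,43); WM=41; [8,19) fires=6 [16,27) fires=1 [24,35) fires=4
i=9 t=39 v=1: → [32,43); WM=41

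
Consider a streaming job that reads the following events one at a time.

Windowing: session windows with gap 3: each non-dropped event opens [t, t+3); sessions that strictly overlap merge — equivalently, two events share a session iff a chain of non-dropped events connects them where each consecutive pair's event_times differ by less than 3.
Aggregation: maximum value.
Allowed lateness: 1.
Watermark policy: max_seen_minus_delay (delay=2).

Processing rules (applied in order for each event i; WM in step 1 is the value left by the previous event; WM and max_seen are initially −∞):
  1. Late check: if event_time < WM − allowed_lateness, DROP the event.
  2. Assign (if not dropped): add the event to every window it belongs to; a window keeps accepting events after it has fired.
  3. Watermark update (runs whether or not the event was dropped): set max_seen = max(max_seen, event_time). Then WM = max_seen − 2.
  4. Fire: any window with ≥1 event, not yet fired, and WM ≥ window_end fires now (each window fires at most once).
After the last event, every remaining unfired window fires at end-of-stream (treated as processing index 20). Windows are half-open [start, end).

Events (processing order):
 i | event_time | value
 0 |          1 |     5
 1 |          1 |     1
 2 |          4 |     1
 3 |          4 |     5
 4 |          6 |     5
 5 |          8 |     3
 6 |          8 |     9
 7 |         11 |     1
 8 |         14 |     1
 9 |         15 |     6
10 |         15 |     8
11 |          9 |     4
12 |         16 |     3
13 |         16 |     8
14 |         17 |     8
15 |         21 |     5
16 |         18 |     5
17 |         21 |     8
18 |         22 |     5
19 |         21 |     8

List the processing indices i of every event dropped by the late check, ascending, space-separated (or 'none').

i=0 t=1 v=5: → [1,4); WM=-1
i=1 t=1 v=1: → [1,4); WM=-1
i=2 t=4 v=1: → [4,7); WM=2
i=3 t=4 v=5: → [4,7); WM=2
i=4 t=6 v=5: → [4,9); WM=4
i=5 t=8 v=3: → [4,11); WM=6
i=6 t=8 v=9: → [4,11); WM=6
i=7 t=11 v=1: → [11,14); WM=9
i=8 t=14 v=1: → [14,17); WM=12
i=9 t=15 v=6: → [14,18); WM=13
i=10 t=15 v=8: → [14,18); WM=13
i=11 t=9 v=4: DROP (t<13-1); WM=13
i=12 t=16 v=3: → [14,19); WM=14
i=13 t=16 v=8: → [14,19); WM=14
i=14 t=17 v=8: → [14,20); WM=15
i=15 t=21 v=5: → [21,24); WM=19
i=16 t=18 v=5: → [14,21); WM=19
i=17 t=21 v=8: → [21,24); WM=19
i=18 t=22 v=5: → [21,25); WM=20
i=19 t=21 v=8: → [21,25); WM=20

11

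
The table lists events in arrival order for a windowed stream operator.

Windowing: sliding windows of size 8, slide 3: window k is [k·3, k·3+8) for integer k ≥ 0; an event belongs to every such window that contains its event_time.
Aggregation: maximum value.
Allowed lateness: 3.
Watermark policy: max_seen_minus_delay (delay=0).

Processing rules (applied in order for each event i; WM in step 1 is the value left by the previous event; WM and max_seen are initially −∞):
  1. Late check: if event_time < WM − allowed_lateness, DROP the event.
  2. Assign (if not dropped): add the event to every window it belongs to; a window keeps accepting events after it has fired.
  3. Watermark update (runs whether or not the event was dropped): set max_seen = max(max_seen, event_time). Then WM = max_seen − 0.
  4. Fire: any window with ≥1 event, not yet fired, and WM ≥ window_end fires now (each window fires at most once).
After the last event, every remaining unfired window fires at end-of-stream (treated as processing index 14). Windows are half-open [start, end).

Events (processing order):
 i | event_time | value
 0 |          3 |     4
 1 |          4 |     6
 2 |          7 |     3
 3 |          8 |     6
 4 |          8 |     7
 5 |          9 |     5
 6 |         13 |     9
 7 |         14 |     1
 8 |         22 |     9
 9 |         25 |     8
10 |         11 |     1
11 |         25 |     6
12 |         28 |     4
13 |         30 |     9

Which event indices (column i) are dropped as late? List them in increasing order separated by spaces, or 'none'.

i=0 t=3 v=4: → [3,11),[0,8); WM=3
i=1 t=4 v=6: → [3,11),[0,8); WM=4
i=2 t=7 v=3: → [6,14),[3,11),[0,8); WM=7
i=3 t=8 v=6: → [6,14),[3,11); WM=8; [0,8) fires=6
i=4 t=8 v=7: → [6,14),[3,11); WM=8
i=5 t=9 v=5: → [9,17),[6,14),[3,11); WM=9
i=6 t=13 v=9: → [12,20),[9,17),[6,14); WM=13; [3,11) fires=7
i=7 t=14 v=1: → [12,20),[9,17); WM=14; [6,14) fires=9
i=8 t=22 v=9: → [21,29),[18,26),[15,23); WM=22; [9,17) fires=9 [12,20) fires=9
i=9 t=25 v=8: → [24,32),[21,29),[18,26); WM=25; [15,23) fires=9
i=10 t=11 v=1: DROP (t<25-3); WM=25
i=11 t=25 v=6: → [24,32),[21,29),[18,26); WM=25
i=12 t=28 v=4: → [27,35),[24,32),[21,29); WM=28; [18,26) fires=9
i=13 t=30 v=9: → [30,38),[27,35),[24,32); WM=30; [21,29) fires=9

10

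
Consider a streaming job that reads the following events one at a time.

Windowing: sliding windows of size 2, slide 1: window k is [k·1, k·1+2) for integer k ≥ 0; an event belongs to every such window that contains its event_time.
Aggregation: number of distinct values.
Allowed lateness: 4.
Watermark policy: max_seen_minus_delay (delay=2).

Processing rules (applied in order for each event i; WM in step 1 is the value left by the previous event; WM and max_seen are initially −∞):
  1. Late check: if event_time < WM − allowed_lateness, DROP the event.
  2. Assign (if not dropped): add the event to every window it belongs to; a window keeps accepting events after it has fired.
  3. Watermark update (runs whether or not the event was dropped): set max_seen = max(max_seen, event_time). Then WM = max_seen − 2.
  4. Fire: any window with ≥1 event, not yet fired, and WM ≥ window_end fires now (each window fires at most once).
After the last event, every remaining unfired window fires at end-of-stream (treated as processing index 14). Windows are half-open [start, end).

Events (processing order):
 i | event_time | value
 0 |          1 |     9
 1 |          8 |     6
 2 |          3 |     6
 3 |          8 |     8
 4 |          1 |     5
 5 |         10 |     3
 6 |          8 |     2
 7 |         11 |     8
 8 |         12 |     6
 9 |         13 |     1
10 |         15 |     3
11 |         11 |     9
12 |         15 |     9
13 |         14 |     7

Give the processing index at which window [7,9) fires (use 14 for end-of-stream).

i=0 t=1 v=9: → [1,3),[0,2); WM=-1
i=1 t=8 v=6: → [8,10),[7,9); WM=6; [0,2) fires=1 [1,3) fires=1
i=2 t=3 v=6: → [3,5),[2,4); WM=6; [2,4) fires=1 [3,5) fires=1
i=3 t=8 v=8: → [8,10),[7,9); WM=6
i=4 t=1 v=5: DROP (t<6-4); WM=6
i=5 t=10 v=3: → [10,12),[9,11); WM=8
i=6 t=8 v=2: → [8,10),[7,9); WM=8
i=7 t=11 v=8: → [11,13),[10,12); WM=9; [7,9) fires=3
i=8 t=12 v=6: → [12,14),[11,13); WM=10; [8,10) fires=3
i=9 t=13 v=1: → [13,15),[12,14); WM=11; [9,11) fires=1
i=10 t=15 v=3: → [15,17),[14,16); WM=13; [10,12) fires=2 [11,13) fires=2
i=11 t=11 v=9: → [11,13),[10,12); WM=13
i=12 t=15 v=9: → [15,17),[14,16); WM=13
i=13 t=14 v=7: → [14,16),[13,15); WM=13

7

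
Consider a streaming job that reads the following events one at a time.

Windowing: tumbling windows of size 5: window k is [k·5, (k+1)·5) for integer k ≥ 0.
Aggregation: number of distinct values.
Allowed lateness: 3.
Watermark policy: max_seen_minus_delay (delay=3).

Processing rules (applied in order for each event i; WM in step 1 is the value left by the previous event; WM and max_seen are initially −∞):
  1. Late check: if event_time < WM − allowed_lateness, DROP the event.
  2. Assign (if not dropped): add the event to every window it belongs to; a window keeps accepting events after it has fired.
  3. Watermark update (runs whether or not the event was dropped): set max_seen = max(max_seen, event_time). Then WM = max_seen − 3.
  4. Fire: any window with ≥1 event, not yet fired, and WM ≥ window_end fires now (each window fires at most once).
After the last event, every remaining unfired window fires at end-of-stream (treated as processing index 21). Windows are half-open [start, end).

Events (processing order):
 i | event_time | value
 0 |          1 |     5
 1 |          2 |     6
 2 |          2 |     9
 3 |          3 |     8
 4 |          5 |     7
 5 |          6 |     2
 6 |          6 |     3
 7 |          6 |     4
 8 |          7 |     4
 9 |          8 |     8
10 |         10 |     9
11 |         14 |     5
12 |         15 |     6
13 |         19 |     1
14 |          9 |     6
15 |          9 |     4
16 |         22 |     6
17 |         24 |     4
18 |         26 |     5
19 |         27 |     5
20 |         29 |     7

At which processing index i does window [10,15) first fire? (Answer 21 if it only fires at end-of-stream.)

i=0 t=1 v=5: → [0,5); WM=-2
i=1 t=2 v=6: → [0,5); WM=-1
i=2 t=2 v=9: → [0,5); WM=-1
i=3 t=3 v=8: → [0,5); WM=0
i=4 t=5 v=7: → [5,10); WM=2
i=5 t=6 v=2: → [5,10); WM=3
i=6 t=6 v=3: → [5,10); WM=3
i=7 t=6 v=4: → [5,10); WM=3
i=8 t=7 v=4: → [5,10); WM=4
i=9 t=8 v=8: → [5,10); WM=5; [0,5) fires=4
i=10 t=10 v=9: → [10,15); WM=7
i=11 t=14 v=5: → [10,15); WM=11; [5,10) fires=5
i=12 t=15 v=6: → [15,20); WM=12
i=13 t=19 v=1: → [15,20); WM=16; [10,15) fires=2
i=14 t=9 v=6: DROP (t<16-3); WM=16
i=15 t=9 v=4: DROP (t<16-3); WM=16
i=16 t=22 v=6: → [20,25); WM=19
i=17 t=24 v=4: → [20,25); WM=21; [15,20) fires=2
i=18 t=26 v=5: → [25,30); WM=23
i=19 t=27 v=5: → [25,30); WM=24
i=20 t=29 v=7: → [25,30); WM=26; [20,25) fires=2

13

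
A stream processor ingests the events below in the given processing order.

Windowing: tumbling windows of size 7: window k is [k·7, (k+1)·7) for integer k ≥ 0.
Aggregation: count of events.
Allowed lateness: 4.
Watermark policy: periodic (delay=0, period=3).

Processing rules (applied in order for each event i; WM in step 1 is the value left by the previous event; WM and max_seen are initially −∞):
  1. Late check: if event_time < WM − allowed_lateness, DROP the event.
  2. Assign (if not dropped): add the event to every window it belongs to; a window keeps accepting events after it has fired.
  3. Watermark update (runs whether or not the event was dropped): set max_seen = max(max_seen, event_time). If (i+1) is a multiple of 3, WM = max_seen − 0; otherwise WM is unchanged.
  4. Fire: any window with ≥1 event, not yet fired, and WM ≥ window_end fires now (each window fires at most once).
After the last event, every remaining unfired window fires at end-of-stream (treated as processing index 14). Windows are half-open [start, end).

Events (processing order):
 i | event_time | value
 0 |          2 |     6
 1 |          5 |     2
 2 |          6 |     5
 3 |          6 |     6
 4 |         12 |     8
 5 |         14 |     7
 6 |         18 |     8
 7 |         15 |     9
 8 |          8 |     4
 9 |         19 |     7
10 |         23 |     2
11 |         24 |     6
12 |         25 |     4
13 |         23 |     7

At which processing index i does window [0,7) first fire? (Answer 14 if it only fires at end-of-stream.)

i=0 t=2 v=6: → [0,7); WM=−∞
i=1 t=5 v=2: → [0,7); WM=−∞
i=2 t=6 v=5: → [0,7); WM=6
i=3 t=6 v=6: → [0,7); WM=6
i=4 t=12 v=8: → [7,14); WM=6
i=5 t=14 v=7: → [14,21); WM=14; [0,7) fires=4 [7,14) fires=1
i=6 t=18 v=8: → [14,21); WM=14
i=7 t=15 v=9: → [14,21); WM=14
i=8 t=8 v=4: DROP (t<14-4); WM=18
i=9 t=19 v=7: → [14,21); WM=18
i=10 t=23 v=2: → [21,28); WM=18
i=11 t=24 v=6: → [21,28); WM=24; [14,21) fires=4
i=12 t=25 v=4: → [21,28); WM=24
i=13 t=23 v=7: → [21,28); WM=24

5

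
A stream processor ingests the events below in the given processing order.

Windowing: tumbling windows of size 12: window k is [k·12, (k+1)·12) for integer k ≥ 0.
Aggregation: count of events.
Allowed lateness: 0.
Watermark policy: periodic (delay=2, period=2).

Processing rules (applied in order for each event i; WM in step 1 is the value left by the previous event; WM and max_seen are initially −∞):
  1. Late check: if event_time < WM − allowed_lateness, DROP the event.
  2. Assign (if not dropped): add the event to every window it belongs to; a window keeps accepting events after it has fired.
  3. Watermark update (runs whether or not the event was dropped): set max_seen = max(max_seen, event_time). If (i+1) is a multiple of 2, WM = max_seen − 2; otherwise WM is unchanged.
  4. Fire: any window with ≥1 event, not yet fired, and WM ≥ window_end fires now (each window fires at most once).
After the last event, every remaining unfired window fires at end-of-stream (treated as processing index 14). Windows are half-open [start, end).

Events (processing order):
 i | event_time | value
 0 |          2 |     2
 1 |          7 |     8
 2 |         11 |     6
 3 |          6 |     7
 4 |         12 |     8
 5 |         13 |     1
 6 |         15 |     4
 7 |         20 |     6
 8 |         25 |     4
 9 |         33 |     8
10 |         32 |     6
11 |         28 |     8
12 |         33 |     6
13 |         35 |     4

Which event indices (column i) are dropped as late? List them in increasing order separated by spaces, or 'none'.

i=0 t=2 v=2: → [0,12); WM=−∞
i=1 t=7 v=8: → [0,12); WM=5
i=2 t=11 v=6: → [0,12); WM=5
i=3 t=6 v=7: → [0,12); WM=9
i=4 t=12 v=8: → [12,24); WM=9
i=5 t=13 v=1: → [12,24); WM=11
i=6 t=15 v=4: → [12,24); WM=11
i=7 t=20 v=6: → [12,24); WM=18; [0,12) fires=4
i=8 t=25 v=4: → [24,36); WM=18
i=9 t=33 v=8: → [24,36); WM=31; [12,24) fires=4
i=10 t=32 v=6: → [24,36); WM=31
i=11 t=28 v=8: DROP (t<31-0); WM=31
i=12 t=33 v=6: → [24,36); WM=31
i=13 t=35 v=4: → [24,36); WM=33

11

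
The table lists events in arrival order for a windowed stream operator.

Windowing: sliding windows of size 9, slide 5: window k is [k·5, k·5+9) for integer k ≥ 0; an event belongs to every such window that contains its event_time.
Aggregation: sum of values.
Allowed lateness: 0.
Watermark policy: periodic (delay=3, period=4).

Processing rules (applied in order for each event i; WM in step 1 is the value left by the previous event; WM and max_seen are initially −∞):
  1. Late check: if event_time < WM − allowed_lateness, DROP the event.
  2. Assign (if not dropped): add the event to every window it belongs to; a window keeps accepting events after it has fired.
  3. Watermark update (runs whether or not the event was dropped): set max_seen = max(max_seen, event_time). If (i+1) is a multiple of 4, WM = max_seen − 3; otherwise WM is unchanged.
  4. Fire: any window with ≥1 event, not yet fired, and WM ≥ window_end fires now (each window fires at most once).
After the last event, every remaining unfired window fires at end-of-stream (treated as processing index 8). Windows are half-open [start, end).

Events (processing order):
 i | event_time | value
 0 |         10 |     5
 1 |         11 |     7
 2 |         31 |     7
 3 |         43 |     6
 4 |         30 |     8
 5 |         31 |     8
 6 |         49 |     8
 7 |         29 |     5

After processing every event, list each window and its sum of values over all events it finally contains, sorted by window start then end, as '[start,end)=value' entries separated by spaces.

[5,14)=12 [10,19)=12 [25,34)=7 [30,39)=7 [35,44)=6 [40,49)=6 [45,54)=8

i=0 t=10 v=5: → [10,19),[5,14); WM=−∞
i=1 t=11 v=7: → [10,19),[5,14); WM=−∞
i=2 t=31 v=7: → [30,39),[25,34); WM=−∞
i=3 t=43 v=6: → [40,49),[35,44); WM=40; [5,14) fires=12 [10,19) fires=12 [25,34) fires=7 [30,39) fires=7
i=4 t=30 v=8: DROP (t<40-0); WM=40
i=5 t=31 v=8: DROP (t<40-0); WM=40
i=6 t=49 v=8: → [45,54); WM=40
i=7 t=29 v=5: DROP (t<40-0); WM=46; [35,44) fires=6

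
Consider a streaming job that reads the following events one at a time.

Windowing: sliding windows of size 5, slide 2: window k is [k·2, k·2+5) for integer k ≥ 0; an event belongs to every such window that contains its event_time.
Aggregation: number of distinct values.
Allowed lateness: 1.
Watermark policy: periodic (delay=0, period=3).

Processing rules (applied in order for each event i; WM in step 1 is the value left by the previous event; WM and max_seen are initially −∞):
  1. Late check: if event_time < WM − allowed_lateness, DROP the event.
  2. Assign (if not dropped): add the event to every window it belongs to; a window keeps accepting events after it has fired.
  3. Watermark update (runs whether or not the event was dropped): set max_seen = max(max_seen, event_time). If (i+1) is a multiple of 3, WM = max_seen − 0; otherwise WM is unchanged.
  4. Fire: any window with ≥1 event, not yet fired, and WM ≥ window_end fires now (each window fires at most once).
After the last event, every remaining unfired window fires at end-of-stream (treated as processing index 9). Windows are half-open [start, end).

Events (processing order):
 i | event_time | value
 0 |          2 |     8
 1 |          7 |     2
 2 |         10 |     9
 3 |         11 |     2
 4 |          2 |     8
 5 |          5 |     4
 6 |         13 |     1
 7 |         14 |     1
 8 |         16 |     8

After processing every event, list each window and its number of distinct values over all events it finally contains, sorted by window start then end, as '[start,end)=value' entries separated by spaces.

i=0 t=2 v=8: → [2,7),[0,5); WM=−∞
i=1 t=7 v=2: → [6,11),[4,9); WM=−∞
i=2 t=10 v=9: → [10,15),[8,13),[6,11); WM=10; [0,5) fires=1 [2,7) fires=1 [4,9) fires=1
i=3 t=11 v=2: → [10,15),[8,13); WM=10
i=4 t=2 v=8: DROP (t<10-1); WM=10
i=5 t=5 v=4: DROP (t<10-1); WM=11; [6,11) fires=2
i=6 t=13 v=1: → [12,17),[10,15); WM=11
i=7 t=14 v=1: → [14,19),[12,17),[10,15); WM=11
i=8 t=16 v=8: → [16,21),[14,19),[12,17); WM=16; [8,13) fires=2 [10,15) fires=3

[0,5)=1 [2,7)=1 [4,9)=1 [6,11)=2 [8,13)=2 [10,15)=3 [12,17)=2 [14,19)=2 [16,21)=1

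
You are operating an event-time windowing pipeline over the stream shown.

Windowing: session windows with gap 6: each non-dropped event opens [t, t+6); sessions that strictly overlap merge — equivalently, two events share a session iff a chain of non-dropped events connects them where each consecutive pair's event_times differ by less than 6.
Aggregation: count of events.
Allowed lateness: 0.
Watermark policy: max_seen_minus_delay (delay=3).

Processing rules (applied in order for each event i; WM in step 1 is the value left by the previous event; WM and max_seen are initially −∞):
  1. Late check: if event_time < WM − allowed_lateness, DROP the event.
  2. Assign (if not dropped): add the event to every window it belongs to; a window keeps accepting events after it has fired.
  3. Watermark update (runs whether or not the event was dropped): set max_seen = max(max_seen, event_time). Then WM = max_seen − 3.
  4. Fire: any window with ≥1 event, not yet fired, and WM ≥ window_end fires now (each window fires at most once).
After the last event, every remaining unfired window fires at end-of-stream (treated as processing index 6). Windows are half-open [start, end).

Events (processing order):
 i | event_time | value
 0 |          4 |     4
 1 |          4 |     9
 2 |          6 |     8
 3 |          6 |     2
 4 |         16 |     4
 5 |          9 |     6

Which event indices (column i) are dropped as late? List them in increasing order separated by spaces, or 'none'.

i=0 t=4 v=4: → [4,10); WM=1
i=1 t=4 v=9: → [4,10); WM=1
i=2 t=6 v=8: → [4,12); WM=3
i=3 t=6 v=2: → [4,12); WM=3
i=4 t=16 v=4: → [16,22); WM=13
i=5 t=9 v=6: DROP (t<13-0); WM=13

5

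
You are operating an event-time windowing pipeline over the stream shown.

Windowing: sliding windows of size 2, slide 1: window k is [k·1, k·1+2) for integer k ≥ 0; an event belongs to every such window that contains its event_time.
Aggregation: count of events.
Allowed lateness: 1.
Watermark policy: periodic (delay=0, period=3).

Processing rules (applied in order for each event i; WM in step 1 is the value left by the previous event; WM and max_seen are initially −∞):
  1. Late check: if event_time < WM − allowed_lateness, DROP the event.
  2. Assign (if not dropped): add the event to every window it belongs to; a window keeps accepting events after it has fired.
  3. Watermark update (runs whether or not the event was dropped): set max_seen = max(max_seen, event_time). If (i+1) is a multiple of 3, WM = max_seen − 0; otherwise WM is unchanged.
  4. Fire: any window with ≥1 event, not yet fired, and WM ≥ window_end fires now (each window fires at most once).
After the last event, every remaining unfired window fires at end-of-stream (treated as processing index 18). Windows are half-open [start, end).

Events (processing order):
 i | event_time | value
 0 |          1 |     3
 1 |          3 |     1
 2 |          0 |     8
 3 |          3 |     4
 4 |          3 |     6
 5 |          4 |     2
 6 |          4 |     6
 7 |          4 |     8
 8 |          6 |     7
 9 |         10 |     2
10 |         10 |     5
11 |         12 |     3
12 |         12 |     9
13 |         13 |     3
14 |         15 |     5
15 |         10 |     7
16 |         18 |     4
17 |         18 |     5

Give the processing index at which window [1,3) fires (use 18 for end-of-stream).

i=0 t=1 v=3: → [1,3),[0,2); WM=−∞
i=1 t=3 v=1: → [3,5),[2,4); WM=−∞
i=2 t=0 v=8: → [0,2); WM=3; [0,2) fires=2 [1,3) fires=1
i=3 t=3 v=4: → [3,5),[2,4); WM=3
i=4 t=3 v=6: → [3,5),[2,4); WM=3
i=5 t=4 v=2: → [4,6),[3,5); WM=4; [2,4) fires=3
i=6 t=4 v=6: → [4,6),[3,5); WM=4
i=7 t=4 v=8: → [4,6),[3,5); WM=4
i=8 t=6 v=7: → [6,8),[5,7); WM=6; [3,5) fires=6 [4,6) fires=3
i=9 t=10 v=2: → [10,12),[9,11); WM=6
i=10 t=10 v=5: → [10,12),[9,11); WM=6
i=11 t=12 v=3: → [12,14),[11,13); WM=12; [5,7) fires=1 [6,8) fires=1 [9,11) fires=2 [10,12) fires=2
i=12 t=12 v=9: → [12,14),[11,13); WM=12
i=13 t=13 v=3: → [13,15),[12,14); WM=12
i=14 t=15 v=5: → [15,17),[14,16); WM=15; [11,13) fires=2 [12,14) fires=3 [13,15) fires=1
i=15 t=10 v=7: DROP (t<15-1); WM=15
i=16 t=18 v=4: → [18,20),[17,19); WM=15
i=17 t=18 v=5: → [18,20),[17,19); WM=18; [14,16) fires=1 [15,17) fires=1

2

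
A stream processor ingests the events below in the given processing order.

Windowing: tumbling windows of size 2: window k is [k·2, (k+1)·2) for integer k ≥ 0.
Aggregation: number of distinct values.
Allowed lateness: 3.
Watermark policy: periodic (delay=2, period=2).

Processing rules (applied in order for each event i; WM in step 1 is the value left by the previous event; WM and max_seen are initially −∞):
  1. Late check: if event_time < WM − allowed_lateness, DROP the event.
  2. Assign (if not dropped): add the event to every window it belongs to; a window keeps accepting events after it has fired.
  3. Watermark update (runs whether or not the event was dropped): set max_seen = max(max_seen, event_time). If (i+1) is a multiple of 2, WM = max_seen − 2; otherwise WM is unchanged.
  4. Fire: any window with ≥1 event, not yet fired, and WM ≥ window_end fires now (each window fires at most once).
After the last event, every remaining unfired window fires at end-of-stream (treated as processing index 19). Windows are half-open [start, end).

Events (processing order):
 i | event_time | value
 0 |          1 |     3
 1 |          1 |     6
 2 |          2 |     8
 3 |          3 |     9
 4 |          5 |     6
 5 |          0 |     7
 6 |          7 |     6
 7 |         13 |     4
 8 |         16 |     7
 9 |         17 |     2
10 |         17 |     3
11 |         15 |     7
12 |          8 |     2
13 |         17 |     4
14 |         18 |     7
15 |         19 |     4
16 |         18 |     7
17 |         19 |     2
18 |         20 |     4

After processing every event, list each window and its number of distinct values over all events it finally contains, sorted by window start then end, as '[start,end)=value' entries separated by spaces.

[0,2)=3 [2,4)=2 [4,6)=1 [6,8)=1 [12,14)=1 [14,16)=1 [16,18)=4 [18,20)=3 [20,22)=1

i=0 t=1 v=3: → [0,2); WM=−∞
i=1 t=1 v=6: → [0,2); WM=-1
i=2 t=2 v=8: → [2,4); WM=-1
i=3 t=3 v=9: → [2,4); WM=1
i=4 t=5 v=6: → [4,6); WM=1
i=5 t=0 v=7: → [0,2); WM=3; [0,2) fires=3
i=6 t=7 v=6: → [6,8); WM=3
i=7 t=13 v=4: → [12,14); WM=11; [2,4) fires=2 [4,6) fires=1 [6,8) fires=1
i=8 t=16 v=7: → [16,18); WM=11
i=9 t=17 v=2: → [16,18); WM=15; [12,14) fires=1
i=10 t=17 v=3: → [16,18); WM=15
i=11 t=15 v=7: → [14,16); WM=15
i=12 t=8 v=2: DROP (t<15-3); WM=15
i=13 t=17 v=4: → [16,18); WM=15
i=14 t=18 v=7: → [18,20); WM=15
i=15 t=19 v=4: → [18,20); WM=17; [14,16) fires=1
i=16 t=18 v=7: → [18,20); WM=17
i=17 t=19 v=2: → [18,20); WM=17
i=18 t=20 v=4: → [20,22); WM=17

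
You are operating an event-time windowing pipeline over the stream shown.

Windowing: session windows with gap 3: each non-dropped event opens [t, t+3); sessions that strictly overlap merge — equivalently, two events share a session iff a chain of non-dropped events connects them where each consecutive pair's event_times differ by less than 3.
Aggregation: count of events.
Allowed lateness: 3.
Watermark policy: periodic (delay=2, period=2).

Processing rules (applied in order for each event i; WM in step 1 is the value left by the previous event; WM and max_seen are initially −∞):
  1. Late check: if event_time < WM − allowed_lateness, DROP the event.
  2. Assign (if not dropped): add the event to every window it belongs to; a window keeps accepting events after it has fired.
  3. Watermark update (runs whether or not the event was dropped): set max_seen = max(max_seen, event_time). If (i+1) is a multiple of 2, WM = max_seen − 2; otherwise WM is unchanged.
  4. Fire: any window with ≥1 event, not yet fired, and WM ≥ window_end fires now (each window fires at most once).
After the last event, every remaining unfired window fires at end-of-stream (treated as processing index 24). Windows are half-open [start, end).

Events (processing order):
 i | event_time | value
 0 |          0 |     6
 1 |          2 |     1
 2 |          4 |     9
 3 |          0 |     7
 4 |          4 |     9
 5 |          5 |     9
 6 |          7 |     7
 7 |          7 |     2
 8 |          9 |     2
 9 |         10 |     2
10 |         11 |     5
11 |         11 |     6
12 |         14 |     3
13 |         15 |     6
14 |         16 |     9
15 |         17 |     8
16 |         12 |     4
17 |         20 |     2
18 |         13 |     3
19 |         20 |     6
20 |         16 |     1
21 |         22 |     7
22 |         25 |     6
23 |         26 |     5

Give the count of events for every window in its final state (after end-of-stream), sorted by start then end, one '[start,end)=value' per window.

i=0 t=0 v=6: → [0,3); WM=−∞
i=1 t=2 v=1: → [0,5); WM=0
i=2 t=4 v=9: → [0,7); WM=0
i=3 t=0 v=7: → [0,7); WM=2
i=4 t=4 v=9: → [0,7); WM=2
i=5 t=5 v=9: → [0,8); WM=3
i=6 t=7 v=7: → [0,10); WM=3
i=7 t=7 v=2: → [0,10); WM=5
i=8 t=9 v=2: → [0,12); WM=5
i=9 t=10 v=2: → [0,13); WM=8
i=10 t=11 v=5: → [0,14); WM=8
i=11 t=11 v=6: → [0,14); WM=9
i=12 t=14 v=3: → [14,17); WM=9
i=13 t=15 v=6: → [14,18); WM=13
i=14 t=16 v=9: → [14,19); WM=13
i=15 t=17 v=8: → [14,20); WM=15
i=16 t=12 v=4: → [0,20); WM=15
i=17 t=20 v=2: → [20,23); WM=18
i=18 t=13 v=3: DROP (t<18-3); WM=18
i=19 t=20 v=6: → [20,23); WM=18
i=20 t=16 v=1: → [0,20); WM=18
i=21 t=22 v=7: → [20,25); WM=20
i=22 t=25 v=6: → [25,28); WM=20
i=23 t=26 v=5: → [25,29); WM=24

[0,20)=18 [20,25)=3 [25,29)=2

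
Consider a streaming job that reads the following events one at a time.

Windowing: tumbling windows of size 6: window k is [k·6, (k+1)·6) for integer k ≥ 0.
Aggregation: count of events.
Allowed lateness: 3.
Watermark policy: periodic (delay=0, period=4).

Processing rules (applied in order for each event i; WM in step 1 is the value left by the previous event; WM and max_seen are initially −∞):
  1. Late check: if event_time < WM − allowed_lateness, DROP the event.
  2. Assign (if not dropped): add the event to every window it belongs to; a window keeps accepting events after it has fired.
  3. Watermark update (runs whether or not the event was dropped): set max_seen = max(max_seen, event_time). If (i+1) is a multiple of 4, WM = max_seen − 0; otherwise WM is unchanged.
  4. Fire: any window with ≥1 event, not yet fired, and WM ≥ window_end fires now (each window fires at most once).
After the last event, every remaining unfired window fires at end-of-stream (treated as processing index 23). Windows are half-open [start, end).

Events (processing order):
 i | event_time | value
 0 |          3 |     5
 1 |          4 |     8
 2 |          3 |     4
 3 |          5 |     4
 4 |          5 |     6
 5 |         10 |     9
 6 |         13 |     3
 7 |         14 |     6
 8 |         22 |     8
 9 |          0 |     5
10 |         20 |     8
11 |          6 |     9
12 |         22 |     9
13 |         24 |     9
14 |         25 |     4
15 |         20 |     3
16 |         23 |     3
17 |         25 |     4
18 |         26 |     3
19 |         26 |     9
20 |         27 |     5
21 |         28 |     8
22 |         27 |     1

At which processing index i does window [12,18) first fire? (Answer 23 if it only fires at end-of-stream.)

i=0 t=3 v=5: → [0,6); WM=−∞
i=1 t=4 v=8: → [0,6); WM=−∞
i=2 t=3 v=4: → [0,6); WM=−∞
i=3 t=5 v=4: → [0,6); WM=5
i=4 t=5 v=6: → [0,6); WM=5
i=5 t=10 v=9: → [6,12); WM=5
i=6 t=13 v=3: → [12,18); WM=5
i=7 t=14 v=6: → [12,18); WM=14; [0,6) fires=5 [6,12) fires=1
i=8 t=22 v=8: → [18,24); WM=14
i=9 t=0 v=5: DROP (t<14-3); WM=14
i=10 t=20 v=8: → [18,24); WM=14
i=11 t=6 v=9: DROP (t<14-3); WM=22; [12,18) fires=2
i=12 t=22 v=9: → [18,24); WM=22
i=13 t=24 v=9: → [24,30); WM=22
i=14 t=25 v=4: → [24,30); WM=22
i=15 t=20 v=3: → [18,24); WM=25; [18,24) fires=4
i=16 t=23 v=3: → [18,24); WM=25
i=17 t=25 v=4: → [24,30); WM=25
i=18 t=26 v=3: → [24,30); WM=25
i=19 t=26 v=9: → [24,30); WM=26
i=20 t=27 v=5: → [24,30); WM=26
i=21 t=28 v=8: → [24,30); WM=26
i=22 t=27 v=1: → [24,30); WM=26

11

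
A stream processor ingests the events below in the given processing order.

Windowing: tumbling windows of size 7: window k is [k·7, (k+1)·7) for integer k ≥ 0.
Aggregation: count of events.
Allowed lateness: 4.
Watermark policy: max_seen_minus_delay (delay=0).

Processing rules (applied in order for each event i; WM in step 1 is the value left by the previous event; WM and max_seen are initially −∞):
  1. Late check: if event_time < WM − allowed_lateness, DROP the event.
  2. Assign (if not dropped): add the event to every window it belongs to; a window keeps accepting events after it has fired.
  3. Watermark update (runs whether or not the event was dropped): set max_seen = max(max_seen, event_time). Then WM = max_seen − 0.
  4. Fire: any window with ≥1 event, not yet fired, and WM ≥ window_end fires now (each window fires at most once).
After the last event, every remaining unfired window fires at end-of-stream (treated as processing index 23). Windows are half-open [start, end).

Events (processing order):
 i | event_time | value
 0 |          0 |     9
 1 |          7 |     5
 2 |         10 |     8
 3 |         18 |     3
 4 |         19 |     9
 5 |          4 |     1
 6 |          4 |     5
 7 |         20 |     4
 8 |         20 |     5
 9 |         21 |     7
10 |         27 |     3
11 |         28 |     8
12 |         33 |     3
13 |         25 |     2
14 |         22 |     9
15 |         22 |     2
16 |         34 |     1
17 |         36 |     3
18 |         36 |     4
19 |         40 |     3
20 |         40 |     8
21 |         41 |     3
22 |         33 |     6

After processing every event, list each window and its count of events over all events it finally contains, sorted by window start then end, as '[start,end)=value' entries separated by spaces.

i=0 t=0 v=9: → [0,7); WM=0
i=1 t=7 v=5: → [7,14); WM=7; [0,7) fires=1
i=2 t=10 v=8: → [7,14); WM=10
i=3 t=18 v=3: → [14,21); WM=18; [7,14) fires=2
i=4 t=19 v=9: → [14,21); WM=19
i=5 t=4 v=1: DROP (t<19-4); WM=19
i=6 t=4 v=5: DROP (t<19-4); WM=19
i=7 t=20 v=4: → [14,21); WM=20
i=8 t=20 v=5: → [14,21); WM=20
i=9 t=21 v=7: → [21,28); WM=21; [14,21) fires=4
i=10 t=27 v=3: → [21,28); WM=27
i=11 t=28 v=8: → [28,35); WM=28; [21,28) fires=2
i=12 t=33 v=3: → [28,35); WM=33
i=13 t=25 v=2: DROP (t<33-4); WM=33
i=14 t=22 v=9: DROP (t<33-4); WM=33
i=15 t=22 v=2: DROP (t<33-4); WM=33
i=16 t=34 v=1: → [28,35); WM=34
i=17 t=36 v=3: → [35,42); WM=36; [28,35) fires=3
i=18 t=36 v=4: → [35,42); WM=36
i=19 t=40 v=3: → [35,42); WM=40
i=20 t=40 v=8: → [35,42); WM=40
i=21 t=41 v=3: → [35,42); WM=41
i=22 t=33 v=6: DROP (t<41-4); WM=41

[0,7)=1 [7,14)=2 [14,21)=4 [21,28)=2 [28,35)=3 [35,42)=5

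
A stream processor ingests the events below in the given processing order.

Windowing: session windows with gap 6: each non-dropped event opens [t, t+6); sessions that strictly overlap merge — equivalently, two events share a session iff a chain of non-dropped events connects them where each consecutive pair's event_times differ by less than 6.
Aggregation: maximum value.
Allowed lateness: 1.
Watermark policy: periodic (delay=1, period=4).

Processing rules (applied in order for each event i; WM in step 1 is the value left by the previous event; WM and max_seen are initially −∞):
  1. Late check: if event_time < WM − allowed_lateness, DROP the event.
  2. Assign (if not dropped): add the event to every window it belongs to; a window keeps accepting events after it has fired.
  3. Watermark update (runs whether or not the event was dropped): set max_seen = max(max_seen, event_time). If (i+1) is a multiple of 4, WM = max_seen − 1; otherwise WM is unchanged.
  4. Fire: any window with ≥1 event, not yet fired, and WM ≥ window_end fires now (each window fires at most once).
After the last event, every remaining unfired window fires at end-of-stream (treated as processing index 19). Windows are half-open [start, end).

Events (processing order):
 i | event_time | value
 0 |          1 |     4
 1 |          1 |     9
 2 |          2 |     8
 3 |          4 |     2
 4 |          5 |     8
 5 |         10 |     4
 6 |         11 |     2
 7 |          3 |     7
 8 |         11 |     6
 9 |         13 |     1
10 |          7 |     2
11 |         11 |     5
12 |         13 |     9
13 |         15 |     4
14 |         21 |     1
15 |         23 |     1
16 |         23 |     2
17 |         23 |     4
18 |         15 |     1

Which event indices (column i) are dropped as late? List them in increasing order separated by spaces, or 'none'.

10 18

i=0 t=1 v=4: → [1,7); WM=−∞
i=1 t=1 v=9: → [1,7); WM=−∞
i=2 t=2 v=8: → [1,8); WM=−∞
i=3 t=4 v=2: → [1,10); WM=3
i=4 t=5 v=8: → [1,11); WM=3
i=5 t=10 v=4: → [1,16); WM=3
i=6 t=11 v=2: → [1,17); WM=3
i=7 t=3 v=7: → [1,17); WM=10
i=8 t=11 v=6: → [1,17); WM=10
i=9 t=13 v=1: → [1,19); WM=10
i=10 t=7 v=2: DROP (t<10-1); WM=10
i=11 t=11 v=5: → [1,19); WM=12
i=12 t=13 v=9: → [1,19); WM=12
i=13 t=15 v=4: → [1,21); WM=12
i=14 t=21 v=1: → [21,27); WM=12
i=15 t=23 v=1: → [21,29); WM=22
i=16 t=23 v=2: → [21,29); WM=22
i=17 t=23 v=4: → [21,29); WM=22
i=18 t=15 v=1: DROP (t<22-1); WM=22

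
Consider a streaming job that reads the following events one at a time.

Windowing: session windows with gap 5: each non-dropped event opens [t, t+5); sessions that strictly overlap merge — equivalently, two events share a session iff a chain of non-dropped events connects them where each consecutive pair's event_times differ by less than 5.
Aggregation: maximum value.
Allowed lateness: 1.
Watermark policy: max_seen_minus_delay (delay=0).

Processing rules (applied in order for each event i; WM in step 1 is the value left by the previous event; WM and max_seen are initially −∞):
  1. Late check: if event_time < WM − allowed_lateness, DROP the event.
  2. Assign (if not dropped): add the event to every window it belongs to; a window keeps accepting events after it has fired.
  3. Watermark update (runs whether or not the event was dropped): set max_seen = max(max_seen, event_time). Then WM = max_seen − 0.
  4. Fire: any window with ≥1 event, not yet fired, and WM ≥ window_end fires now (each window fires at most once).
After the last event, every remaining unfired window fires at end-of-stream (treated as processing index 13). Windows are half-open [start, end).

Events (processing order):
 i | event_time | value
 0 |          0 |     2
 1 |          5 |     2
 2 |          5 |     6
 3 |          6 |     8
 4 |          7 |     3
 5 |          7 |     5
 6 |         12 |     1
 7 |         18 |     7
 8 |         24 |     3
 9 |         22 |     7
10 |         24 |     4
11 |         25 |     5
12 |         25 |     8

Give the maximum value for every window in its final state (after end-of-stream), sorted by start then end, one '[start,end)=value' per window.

[0,5)=2 [5,12)=8 [12,17)=1 [18,23)=7 [24,30)=8

i=0 t=0 v=2: → [0,5); WM=0
i=1 t=5 v=2: → [5,10); WM=5
i=2 t=5 v=6: → [5,10); WM=5
i=3 t=6 v=8: → [5,11); WM=6
i=4 t=7 v=3: → [5,12); WM=7
i=5 t=7 v=5: → [5,12); WM=7
i=6 t=12 v=1: → [12,17); WM=12
i=7 t=18 v=7: → [18,23); WM=18
i=8 t=24 v=3: → [24,29); WM=24
i=9 t=22 v=7: DROP (t<24-1); WM=24
i=10 t=24 v=4: → [24,29); WM=24
i=11 t=25 v=5: → [24,30); WM=25
i=12 t=25 v=8: → [24,30); WM=25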